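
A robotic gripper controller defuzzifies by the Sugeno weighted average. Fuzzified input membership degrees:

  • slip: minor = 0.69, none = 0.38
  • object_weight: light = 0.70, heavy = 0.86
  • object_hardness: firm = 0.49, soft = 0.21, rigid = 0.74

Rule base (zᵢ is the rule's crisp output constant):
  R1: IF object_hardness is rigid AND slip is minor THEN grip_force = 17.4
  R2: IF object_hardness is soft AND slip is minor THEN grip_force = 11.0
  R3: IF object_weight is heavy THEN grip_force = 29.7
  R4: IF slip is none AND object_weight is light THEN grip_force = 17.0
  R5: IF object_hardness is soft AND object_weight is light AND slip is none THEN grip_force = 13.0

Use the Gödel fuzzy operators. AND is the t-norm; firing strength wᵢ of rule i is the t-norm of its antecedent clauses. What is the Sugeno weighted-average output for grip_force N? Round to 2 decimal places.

R1 (z=17.4): rigid=0.74, minor=0.69; AND[min(a, b)] → w = 0.69
R2 (z=11.0): soft=0.21, minor=0.69; AND[min(a, b)] → w = 0.21
R3 (z=29.7): heavy=0.86 → w = 0.86
R4 (z=17.0): none=0.38, light=0.70; AND[min(a, b)] → w = 0.38
R5 (z=13.0): soft=0.21, light=0.70, none=0.38; AND[min(a, b)] → w = 0.21
Weighted average = (0.69·17.4 + 0.21·11.0 + 0.86·29.7 + 0.38·17.0 + 0.21·13.0) / (0.69 + 0.21 + 0.86 + 0.38 + 0.21)
  = 49.0480 / 2.3500 = 20.87

20.87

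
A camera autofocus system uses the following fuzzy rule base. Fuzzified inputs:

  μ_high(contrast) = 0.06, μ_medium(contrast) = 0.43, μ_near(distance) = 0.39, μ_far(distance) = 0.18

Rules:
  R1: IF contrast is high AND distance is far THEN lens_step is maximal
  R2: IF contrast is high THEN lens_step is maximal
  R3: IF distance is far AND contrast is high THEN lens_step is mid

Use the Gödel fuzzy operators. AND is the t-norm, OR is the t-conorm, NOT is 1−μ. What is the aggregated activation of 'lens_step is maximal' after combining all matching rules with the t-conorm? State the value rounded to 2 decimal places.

R1: high=0.06, far=0.18; AND[min(a, b)] → w = 0.06
R2: high=0.06 → w = 0.06
R3: far=0.18, high=0.06; AND[min(a, b)] → w = 0.06
Rules with consequent 'maximal': {R1, R2} → strengths 0.06, 0.06
Aggregate via t-conorm [max(a, b)]: 0.06

0.06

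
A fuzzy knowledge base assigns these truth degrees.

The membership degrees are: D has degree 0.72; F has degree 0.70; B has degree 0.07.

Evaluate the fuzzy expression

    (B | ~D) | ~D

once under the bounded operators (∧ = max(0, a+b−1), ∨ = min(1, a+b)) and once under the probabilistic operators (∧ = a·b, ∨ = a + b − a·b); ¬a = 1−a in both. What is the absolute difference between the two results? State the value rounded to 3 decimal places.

0.112

Under bounded:
  ~D = 1 − 0.72 = 0.28
  B | ~D = min(1, a+b) on (0.07, 0.28) = 0.35
  ~D = 1 − 0.72 = 0.28
  (B | ~D) | ~D = min(1, a+b) on (0.35, 0.28) = 0.63
  → value = 0.6300
Under probabilistic:
  ~D = 1 − 0.7200 = 0.2800
  B | ~D = a + b − a·b on (0.0700, 0.2800) = 0.3304
  ~D = 1 − 0.7200 = 0.2800
  (B | ~D) | ~D = a + b − a·b on (0.3304, 0.2800) = 0.5179
  → value = 0.5179
|0.6300 − 0.5179| = 0.112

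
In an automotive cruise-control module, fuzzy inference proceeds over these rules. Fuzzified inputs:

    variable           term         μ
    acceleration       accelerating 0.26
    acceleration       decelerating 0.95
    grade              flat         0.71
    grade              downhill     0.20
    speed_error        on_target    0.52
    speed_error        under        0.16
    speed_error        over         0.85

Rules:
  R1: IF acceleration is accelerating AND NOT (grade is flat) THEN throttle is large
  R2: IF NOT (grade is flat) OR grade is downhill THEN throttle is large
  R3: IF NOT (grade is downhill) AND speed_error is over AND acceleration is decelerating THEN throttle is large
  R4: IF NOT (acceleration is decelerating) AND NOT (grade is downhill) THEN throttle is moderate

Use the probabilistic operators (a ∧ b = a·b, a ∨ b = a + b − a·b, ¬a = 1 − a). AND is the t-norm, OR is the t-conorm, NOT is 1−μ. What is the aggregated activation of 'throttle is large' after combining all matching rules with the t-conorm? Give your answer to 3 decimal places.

0.814

R1: accelerating=0.26, ¬flat=1−0.71=0.29; AND[a·b] → w = 0.0754
R2: ¬flat=1−0.71=0.29, downhill=0.20; OR[a + b − a·b] → w = 0.4320
R3: ¬downhill=1−0.20=0.80, over=0.85, decelerating=0.95; AND[a·b] → w = 0.6460
R4: ¬decelerating=1−0.95=0.05, ¬downhill=1−0.20=0.80; AND[a·b] → w = 0.0400
Rules with consequent 'large': {R1, R2, R3} → strengths 0.0754, 0.4320, 0.6460
Aggregate via t-conorm [a + b − a·b]: 0.8141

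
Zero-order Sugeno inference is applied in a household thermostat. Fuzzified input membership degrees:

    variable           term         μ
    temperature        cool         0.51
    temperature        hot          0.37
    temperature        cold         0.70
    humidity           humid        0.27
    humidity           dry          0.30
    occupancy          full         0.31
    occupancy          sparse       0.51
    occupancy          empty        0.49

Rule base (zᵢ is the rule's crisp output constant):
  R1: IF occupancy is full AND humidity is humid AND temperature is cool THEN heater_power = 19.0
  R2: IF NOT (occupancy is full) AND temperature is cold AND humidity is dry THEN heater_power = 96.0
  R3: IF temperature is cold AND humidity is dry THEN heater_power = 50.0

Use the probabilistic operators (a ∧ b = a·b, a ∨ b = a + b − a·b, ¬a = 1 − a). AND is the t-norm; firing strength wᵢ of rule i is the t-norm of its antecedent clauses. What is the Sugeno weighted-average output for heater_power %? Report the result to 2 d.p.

R1 (z=19.0): full=0.31, humid=0.27, cool=0.51; AND[a·b] → w = 0.0427
R2 (z=96.0): ¬full=1−0.31=0.69, cold=0.70, dry=0.30; AND[a·b] → w = 0.1449
R3 (z=50.0): cold=0.70, dry=0.30; AND[a·b] → w = 0.2100
Weighted average = (0.0427·19.0 + 0.1449·96.0 + 0.2100·50.0) / (0.0427 + 0.1449 + 0.2100)
  = 25.2215 / 0.3976 = 63.44

63.44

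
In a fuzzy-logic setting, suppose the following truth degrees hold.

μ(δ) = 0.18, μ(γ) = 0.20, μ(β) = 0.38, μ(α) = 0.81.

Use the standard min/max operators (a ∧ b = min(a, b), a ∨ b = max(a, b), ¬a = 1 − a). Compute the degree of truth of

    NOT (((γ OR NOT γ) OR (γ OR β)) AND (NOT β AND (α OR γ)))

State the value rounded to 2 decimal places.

0.38

NOT γ = 1 − 0.20 = 0.80
γ OR NOT γ = max(a, b) on (0.20, 0.80) = 0.80
γ OR β = max(a, b) on (0.20, 0.38) = 0.38
(γ OR NOT γ) OR (γ OR β) = max(a, b) on (0.80, 0.38) = 0.80
NOT β = 1 − 0.38 = 0.62
α OR γ = max(a, b) on (0.81, 0.20) = 0.81
NOT β AND (α OR γ) = min(a, b) on (0.62, 0.81) = 0.62
((γ OR NOT γ) OR (γ OR β)) AND (NOT β AND (α OR γ)) = min(a, b) on (0.80, 0.62) = 0.62
NOT (((γ OR NOT γ) OR (γ OR β)) AND (NOT β AND (α OR γ))) = 1 − 0.62 = 0.38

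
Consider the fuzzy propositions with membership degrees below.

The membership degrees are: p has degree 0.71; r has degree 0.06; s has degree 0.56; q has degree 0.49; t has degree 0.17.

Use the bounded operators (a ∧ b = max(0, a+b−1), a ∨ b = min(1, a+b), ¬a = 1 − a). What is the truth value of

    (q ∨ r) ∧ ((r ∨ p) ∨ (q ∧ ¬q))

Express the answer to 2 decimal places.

q ∨ r = min(1, a+b) on (0.49, 0.06) = 0.55
r ∨ p = min(1, a+b) on (0.06, 0.71) = 0.77
¬q = 1 − 0.49 = 0.51
q ∧ ¬q = max(0, a+b−1) on (0.49, 0.51) = 0.00
(r ∨ p) ∨ (q ∧ ¬q) = min(1, a+b) on (0.77, 0.00) = 0.77
(q ∨ r) ∧ ((r ∨ p) ∨ (q ∧ ¬q)) = max(0, a+b−1) on (0.55, 0.77) = 0.32

0.32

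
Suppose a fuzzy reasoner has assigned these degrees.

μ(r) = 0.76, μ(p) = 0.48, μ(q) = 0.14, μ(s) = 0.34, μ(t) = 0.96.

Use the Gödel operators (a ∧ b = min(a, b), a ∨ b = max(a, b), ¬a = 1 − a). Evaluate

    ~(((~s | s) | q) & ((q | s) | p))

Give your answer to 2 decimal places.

~s = 1 − 0.34 = 0.66
~s | s = max(a, b) on (0.66, 0.34) = 0.66
(~s | s) | q = max(a, b) on (0.66, 0.14) = 0.66
q | s = max(a, b) on (0.14, 0.34) = 0.34
(q | s) | p = max(a, b) on (0.34, 0.48) = 0.48
((~s | s) | q) & ((q | s) | p) = min(a, b) on (0.66, 0.48) = 0.48
~(((~s | s) | q) & ((q | s) | p)) = 1 − 0.48 = 0.52

0.52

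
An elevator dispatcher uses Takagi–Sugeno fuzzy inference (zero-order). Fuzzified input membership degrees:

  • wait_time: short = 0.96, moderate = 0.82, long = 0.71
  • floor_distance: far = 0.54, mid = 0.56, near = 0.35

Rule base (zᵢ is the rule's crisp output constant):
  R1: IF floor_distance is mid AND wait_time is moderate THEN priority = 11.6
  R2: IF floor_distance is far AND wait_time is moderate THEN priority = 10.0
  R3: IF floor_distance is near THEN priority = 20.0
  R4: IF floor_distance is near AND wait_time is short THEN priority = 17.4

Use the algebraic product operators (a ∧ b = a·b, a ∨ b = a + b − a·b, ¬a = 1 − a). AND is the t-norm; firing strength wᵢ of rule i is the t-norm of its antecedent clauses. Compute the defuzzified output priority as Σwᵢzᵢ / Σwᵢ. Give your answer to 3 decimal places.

14.232

R1 (z=11.6): mid=0.56, moderate=0.82; AND[a·b] → w = 0.4592
R2 (z=10.0): far=0.54, moderate=0.82; AND[a·b] → w = 0.4428
R3 (z=20.0): near=0.35 → w = 0.3500
R4 (z=17.4): near=0.35, short=0.96; AND[a·b] → w = 0.3360
Weighted average = (0.4592·11.6 + 0.4428·10.0 + 0.3500·20.0 + 0.3360·17.4) / (0.4592 + 0.4428 + 0.3500 + 0.3360)
  = 22.6011 / 1.5880 = 14.232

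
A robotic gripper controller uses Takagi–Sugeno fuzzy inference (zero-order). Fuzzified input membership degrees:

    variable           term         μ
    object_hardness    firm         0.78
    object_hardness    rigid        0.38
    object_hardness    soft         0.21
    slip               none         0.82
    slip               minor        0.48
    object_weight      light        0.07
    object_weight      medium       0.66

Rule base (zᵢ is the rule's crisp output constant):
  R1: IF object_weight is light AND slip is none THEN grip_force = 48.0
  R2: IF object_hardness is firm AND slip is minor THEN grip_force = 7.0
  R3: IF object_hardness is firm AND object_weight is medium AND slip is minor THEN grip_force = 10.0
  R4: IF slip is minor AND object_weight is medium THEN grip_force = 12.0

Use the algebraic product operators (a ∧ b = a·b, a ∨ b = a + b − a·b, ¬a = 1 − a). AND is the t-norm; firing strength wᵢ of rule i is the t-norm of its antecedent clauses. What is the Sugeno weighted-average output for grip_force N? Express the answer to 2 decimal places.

R1 (z=48.0): light=0.07, none=0.82; AND[a·b] → w = 0.0574
R2 (z=7.0): firm=0.78, minor=0.48; AND[a·b] → w = 0.3744
R3 (z=10.0): firm=0.78, medium=0.66, minor=0.48; AND[a·b] → w = 0.2471
R4 (z=12.0): minor=0.48, medium=0.66; AND[a·b] → w = 0.3168
Weighted average = (0.0574·48.0 + 0.3744·7.0 + 0.2471·10.0 + 0.3168·12.0) / (0.0574 + 0.3744 + 0.2471 + 0.3168)
  = 11.6486 / 0.9957 = 11.70

11.70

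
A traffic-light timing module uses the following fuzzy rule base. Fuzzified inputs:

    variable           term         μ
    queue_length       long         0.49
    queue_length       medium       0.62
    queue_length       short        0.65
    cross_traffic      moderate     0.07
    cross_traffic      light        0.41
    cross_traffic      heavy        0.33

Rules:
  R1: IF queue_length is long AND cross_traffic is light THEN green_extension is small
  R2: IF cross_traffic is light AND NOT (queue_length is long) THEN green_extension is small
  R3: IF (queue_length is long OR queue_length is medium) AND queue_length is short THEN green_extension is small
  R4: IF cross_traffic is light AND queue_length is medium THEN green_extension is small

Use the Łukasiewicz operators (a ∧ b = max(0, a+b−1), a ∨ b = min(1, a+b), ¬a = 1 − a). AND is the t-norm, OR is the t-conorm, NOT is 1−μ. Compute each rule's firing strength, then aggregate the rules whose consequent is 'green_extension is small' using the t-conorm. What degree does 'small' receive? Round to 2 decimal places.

0.68

R1: long=0.49, light=0.41; AND[max(0, a+b−1)] → w = 0.00
R2: light=0.41, ¬long=1−0.49=0.51; AND[max(0, a+b−1)] → w = 0.00
R3: (long=0.49 OR medium=0.62) = 1.00; AND[max(0, a+b−1)] with short=0.65 → w = 0.65
R4: light=0.41, medium=0.62; AND[max(0, a+b−1)] → w = 0.03
Rules with consequent 'small': {R1, R2, R3, R4} → strengths 0.00, 0.00, 0.65, 0.03
Aggregate via t-conorm [min(1, a+b)]: 0.68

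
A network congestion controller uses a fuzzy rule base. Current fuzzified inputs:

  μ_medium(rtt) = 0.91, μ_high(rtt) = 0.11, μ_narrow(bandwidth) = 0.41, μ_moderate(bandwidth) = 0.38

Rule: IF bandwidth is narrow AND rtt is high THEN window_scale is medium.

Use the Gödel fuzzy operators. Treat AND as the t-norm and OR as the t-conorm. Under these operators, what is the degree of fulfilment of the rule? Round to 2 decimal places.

0.11

firing strength: narrow=0.41, high=0.11; AND[min(a, b)] → w = 0.11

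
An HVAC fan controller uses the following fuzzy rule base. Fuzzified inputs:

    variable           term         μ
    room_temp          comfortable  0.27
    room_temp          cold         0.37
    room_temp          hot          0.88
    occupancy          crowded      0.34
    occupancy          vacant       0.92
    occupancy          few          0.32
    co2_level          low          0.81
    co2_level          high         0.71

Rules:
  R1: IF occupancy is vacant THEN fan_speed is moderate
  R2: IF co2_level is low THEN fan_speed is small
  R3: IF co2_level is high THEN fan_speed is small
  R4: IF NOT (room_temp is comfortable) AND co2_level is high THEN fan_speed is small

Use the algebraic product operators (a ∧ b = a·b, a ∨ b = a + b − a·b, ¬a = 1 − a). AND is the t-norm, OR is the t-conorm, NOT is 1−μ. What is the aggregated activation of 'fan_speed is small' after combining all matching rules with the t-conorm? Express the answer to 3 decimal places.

R1: vacant=0.92 → w = 0.9200
R2: low=0.81 → w = 0.8100
R3: high=0.71 → w = 0.7100
R4: ¬comfortable=1−0.27=0.73, high=0.71; AND[a·b] → w = 0.5183
Rules with consequent 'small': {R2, R3, R4} → strengths 0.8100, 0.7100, 0.5183
Aggregate via t-conorm [a + b − a·b]: 0.9735

0.973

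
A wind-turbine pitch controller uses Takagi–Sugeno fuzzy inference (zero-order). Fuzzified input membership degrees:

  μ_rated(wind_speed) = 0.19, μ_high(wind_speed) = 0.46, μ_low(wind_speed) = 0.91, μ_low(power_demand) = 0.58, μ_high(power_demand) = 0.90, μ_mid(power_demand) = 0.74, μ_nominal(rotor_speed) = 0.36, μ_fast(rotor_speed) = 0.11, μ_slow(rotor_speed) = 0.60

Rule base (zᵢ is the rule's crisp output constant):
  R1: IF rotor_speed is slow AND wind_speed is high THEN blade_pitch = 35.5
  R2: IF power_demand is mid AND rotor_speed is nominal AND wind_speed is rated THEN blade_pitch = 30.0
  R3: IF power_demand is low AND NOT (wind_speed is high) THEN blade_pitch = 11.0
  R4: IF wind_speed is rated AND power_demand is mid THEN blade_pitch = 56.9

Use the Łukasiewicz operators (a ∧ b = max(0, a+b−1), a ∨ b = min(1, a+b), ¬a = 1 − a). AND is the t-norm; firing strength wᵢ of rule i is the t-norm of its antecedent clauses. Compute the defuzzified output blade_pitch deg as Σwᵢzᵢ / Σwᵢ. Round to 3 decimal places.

R1 (z=35.5): slow=0.60, high=0.46; AND[max(0, a+b−1)] → w = 0.06
R2 (z=30.0): mid=0.74, nominal=0.36, rated=0.19; AND[max(0, a+b−1)] → w = 0.00
R3 (z=11.0): low=0.58, ¬high=1−0.46=0.54; AND[max(0, a+b−1)] → w = 0.12
R4 (z=56.9): rated=0.19, mid=0.74; AND[max(0, a+b−1)] → w = 0.00
Weighted average = (0.06·35.5 + 0.00·30.0 + 0.12·11.0 + 0.00·56.9) / (0.06 + 0.00 + 0.12 + 0.00)
  = 3.4500 / 0.1800 = 19.167

19.167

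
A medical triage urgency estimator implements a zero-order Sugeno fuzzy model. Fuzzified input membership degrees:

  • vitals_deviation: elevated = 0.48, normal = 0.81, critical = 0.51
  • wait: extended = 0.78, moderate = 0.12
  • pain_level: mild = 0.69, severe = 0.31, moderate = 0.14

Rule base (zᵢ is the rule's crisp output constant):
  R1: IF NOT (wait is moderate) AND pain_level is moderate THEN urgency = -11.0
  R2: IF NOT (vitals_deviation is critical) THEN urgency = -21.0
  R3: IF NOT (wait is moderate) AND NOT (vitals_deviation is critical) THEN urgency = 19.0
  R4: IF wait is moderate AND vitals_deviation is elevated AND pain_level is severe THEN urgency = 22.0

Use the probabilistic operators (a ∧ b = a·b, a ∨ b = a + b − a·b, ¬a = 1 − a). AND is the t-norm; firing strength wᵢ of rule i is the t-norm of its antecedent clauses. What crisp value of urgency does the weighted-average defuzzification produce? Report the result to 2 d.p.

R1 (z=-11.0): ¬moderate=1−0.12=0.88, moderate=0.14; AND[a·b] → w = 0.1232
R2 (z=-21.0): ¬critical=1−0.51=0.49 → w = 0.4900
R3 (z=19.0): ¬moderate=1−0.12=0.88, ¬critical=1−0.51=0.49; AND[a·b] → w = 0.4312
R4 (z=22.0): moderate=0.12, elevated=0.48, severe=0.31; AND[a·b] → w = 0.0179
Weighted average = (0.1232·-11.0 + 0.4900·-21.0 + 0.4312·19.0 + 0.0179·22.0) / (0.1232 + 0.4900 + 0.4312 + 0.0179)
  = -3.0596 / 1.0623 = -2.88

-2.88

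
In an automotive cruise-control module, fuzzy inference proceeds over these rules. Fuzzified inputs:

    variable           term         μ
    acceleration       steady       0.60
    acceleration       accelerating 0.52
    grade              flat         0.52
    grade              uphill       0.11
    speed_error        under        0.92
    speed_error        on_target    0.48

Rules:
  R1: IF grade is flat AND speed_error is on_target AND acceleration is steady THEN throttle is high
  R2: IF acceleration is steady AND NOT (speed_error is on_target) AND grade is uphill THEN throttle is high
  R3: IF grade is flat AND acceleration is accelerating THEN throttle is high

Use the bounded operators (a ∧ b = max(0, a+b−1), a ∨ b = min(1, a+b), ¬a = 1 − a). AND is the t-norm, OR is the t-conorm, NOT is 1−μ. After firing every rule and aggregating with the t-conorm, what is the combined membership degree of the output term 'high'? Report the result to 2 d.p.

0.04

R1: flat=0.52, on_target=0.48, steady=0.60; AND[max(0, a+b−1)] → w = 0.00
R2: steady=0.60, ¬on_target=1−0.48=0.52, uphill=0.11; AND[max(0, a+b−1)] → w = 0.00
R3: flat=0.52, accelerating=0.52; AND[max(0, a+b−1)] → w = 0.04
Rules with consequent 'high': {R1, R2, R3} → strengths 0.00, 0.00, 0.04
Aggregate via t-conorm [min(1, a+b)]: 0.04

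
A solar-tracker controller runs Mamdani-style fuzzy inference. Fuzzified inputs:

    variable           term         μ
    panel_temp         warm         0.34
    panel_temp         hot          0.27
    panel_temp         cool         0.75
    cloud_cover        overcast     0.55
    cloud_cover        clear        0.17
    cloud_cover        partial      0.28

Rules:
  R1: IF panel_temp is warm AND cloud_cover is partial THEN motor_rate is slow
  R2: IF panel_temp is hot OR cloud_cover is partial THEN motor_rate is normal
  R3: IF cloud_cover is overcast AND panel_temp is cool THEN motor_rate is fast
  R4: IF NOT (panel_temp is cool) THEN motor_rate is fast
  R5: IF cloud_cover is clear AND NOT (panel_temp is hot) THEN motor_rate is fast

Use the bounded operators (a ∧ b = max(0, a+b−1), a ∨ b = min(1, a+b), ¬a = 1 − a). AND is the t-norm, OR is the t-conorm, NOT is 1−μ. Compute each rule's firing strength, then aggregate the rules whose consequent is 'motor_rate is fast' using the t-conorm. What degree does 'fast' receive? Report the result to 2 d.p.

R1: warm=0.34, partial=0.28; AND[max(0, a+b−1)] → w = 0.00
R2: hot=0.27, partial=0.28; OR[min(1, a+b)] → w = 0.55
R3: overcast=0.55, cool=0.75; AND[max(0, a+b−1)] → w = 0.30
R4: ¬cool=1−0.75=0.25 → w = 0.25
R5: clear=0.17, ¬hot=1−0.27=0.73; AND[max(0, a+b−1)] → w = 0.00
Rules with consequent 'fast': {R3, R4, R5} → strengths 0.30, 0.25, 0.00
Aggregate via t-conorm [min(1, a+b)]: 0.55

0.55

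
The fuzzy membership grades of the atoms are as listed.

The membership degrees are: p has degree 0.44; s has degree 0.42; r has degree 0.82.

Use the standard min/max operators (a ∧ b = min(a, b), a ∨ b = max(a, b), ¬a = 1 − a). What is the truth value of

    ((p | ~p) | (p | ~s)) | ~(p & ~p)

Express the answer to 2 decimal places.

~p = 1 − 0.44 = 0.56
p | ~p = max(a, b) on (0.44, 0.56) = 0.56
~s = 1 − 0.42 = 0.58
p | ~s = max(a, b) on (0.44, 0.58) = 0.58
(p | ~p) | (p | ~s) = max(a, b) on (0.56, 0.58) = 0.58
~p = 1 − 0.44 = 0.56
p & ~p = min(a, b) on (0.44, 0.56) = 0.44
~(p & ~p) = 1 − 0.44 = 0.56
((p | ~p) | (p | ~s)) | ~(p & ~p) = max(a, b) on (0.58, 0.56) = 0.58

0.58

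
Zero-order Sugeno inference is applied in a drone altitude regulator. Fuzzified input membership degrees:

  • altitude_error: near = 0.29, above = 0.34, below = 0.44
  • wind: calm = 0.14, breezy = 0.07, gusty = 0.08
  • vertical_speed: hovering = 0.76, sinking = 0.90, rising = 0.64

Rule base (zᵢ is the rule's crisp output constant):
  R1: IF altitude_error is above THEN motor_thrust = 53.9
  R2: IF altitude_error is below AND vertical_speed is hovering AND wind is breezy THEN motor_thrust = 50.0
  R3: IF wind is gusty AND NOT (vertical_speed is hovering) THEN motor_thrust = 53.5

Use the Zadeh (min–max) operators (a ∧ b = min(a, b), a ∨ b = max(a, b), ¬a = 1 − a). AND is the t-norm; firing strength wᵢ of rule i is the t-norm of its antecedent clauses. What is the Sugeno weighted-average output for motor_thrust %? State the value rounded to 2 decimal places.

R1 (z=53.9): above=0.34 → w = 0.34
R2 (z=50.0): below=0.44, hovering=0.76, breezy=0.07; AND[min(a, b)] → w = 0.07
R3 (z=53.5): gusty=0.08, ¬hovering=1−0.76=0.24; AND[min(a, b)] → w = 0.08
Weighted average = (0.34·53.9 + 0.07·50.0 + 0.08·53.5) / (0.34 + 0.07 + 0.08)
  = 26.1060 / 0.4900 = 53.28

53.28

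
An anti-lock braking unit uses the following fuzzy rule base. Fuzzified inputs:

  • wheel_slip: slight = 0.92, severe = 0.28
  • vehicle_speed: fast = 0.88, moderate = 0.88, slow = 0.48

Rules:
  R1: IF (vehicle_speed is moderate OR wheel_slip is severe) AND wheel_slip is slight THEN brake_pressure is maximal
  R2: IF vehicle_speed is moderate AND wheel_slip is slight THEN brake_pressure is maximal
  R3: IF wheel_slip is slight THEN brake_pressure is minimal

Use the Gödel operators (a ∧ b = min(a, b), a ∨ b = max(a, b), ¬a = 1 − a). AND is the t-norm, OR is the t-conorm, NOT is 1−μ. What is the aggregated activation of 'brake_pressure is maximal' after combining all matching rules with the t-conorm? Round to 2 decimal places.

R1: (moderate=0.88 OR severe=0.28) = 0.88; AND[min(a, b)] with slight=0.92 → w = 0.88
R2: moderate=0.88, slight=0.92; AND[min(a, b)] → w = 0.88
R3: slight=0.92 → w = 0.92
Rules with consequent 'maximal': {R1, R2} → strengths 0.88, 0.88
Aggregate via t-conorm [max(a, b)]: 0.88

0.88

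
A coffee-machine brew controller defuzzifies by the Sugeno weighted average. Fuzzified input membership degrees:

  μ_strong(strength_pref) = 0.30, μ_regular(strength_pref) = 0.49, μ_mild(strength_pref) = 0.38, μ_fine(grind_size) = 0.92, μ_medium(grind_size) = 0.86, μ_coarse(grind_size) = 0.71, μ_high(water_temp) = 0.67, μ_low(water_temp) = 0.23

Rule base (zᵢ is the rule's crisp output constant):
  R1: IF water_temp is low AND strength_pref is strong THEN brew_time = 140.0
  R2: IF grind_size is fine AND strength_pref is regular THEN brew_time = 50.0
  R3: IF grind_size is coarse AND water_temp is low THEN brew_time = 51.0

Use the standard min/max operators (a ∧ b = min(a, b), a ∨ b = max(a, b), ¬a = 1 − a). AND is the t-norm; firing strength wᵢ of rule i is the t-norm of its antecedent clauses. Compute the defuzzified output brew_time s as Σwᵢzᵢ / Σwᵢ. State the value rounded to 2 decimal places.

72.03

R1 (z=140.0): low=0.23, strong=0.30; AND[min(a, b)] → w = 0.23
R2 (z=50.0): fine=0.92, regular=0.49; AND[min(a, b)] → w = 0.49
R3 (z=51.0): coarse=0.71, low=0.23; AND[min(a, b)] → w = 0.23
Weighted average = (0.23·140.0 + 0.49·50.0 + 0.23·51.0) / (0.23 + 0.49 + 0.23)
  = 68.4300 / 0.9500 = 72.03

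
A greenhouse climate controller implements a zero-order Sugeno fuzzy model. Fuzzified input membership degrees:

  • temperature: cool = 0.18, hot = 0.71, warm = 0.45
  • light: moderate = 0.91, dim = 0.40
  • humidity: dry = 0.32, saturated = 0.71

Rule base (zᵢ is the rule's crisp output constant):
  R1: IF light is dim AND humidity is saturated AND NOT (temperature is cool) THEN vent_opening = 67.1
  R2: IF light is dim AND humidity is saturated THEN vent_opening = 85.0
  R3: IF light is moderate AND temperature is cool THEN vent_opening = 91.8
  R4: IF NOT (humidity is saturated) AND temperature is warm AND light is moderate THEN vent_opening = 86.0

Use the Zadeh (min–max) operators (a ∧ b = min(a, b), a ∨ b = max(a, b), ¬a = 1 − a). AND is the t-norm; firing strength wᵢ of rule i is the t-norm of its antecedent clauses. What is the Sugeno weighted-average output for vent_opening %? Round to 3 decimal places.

R1 (z=67.1): dim=0.40, saturated=0.71, ¬cool=1−0.18=0.82; AND[min(a, b)] → w = 0.40
R2 (z=85.0): dim=0.40, saturated=0.71; AND[min(a, b)] → w = 0.40
R3 (z=91.8): moderate=0.91, cool=0.18; AND[min(a, b)] → w = 0.18
R4 (z=86.0): ¬saturated=1−0.71=0.29, warm=0.45, moderate=0.91; AND[min(a, b)] → w = 0.29
Weighted average = (0.40·67.1 + 0.40·85.0 + 0.18·91.8 + 0.29·86.0) / (0.40 + 0.40 + 0.18 + 0.29)
  = 102.3040 / 1.2700 = 80.554

80.554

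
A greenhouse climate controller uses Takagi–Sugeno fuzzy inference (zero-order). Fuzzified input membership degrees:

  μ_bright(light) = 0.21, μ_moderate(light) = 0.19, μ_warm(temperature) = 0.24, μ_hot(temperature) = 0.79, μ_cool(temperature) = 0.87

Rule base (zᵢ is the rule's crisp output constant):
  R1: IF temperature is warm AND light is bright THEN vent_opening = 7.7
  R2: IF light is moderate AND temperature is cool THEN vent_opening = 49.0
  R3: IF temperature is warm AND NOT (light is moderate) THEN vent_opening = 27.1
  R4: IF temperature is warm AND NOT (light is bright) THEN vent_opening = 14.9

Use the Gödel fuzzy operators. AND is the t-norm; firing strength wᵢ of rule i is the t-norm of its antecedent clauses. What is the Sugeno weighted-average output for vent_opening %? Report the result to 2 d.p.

R1 (z=7.7): warm=0.24, bright=0.21; AND[min(a, b)] → w = 0.21
R2 (z=49.0): moderate=0.19, cool=0.87; AND[min(a, b)] → w = 0.19
R3 (z=27.1): warm=0.24, ¬moderate=1−0.19=0.81; AND[min(a, b)] → w = 0.24
R4 (z=14.9): warm=0.24, ¬bright=1−0.21=0.79; AND[min(a, b)] → w = 0.24
Weighted average = (0.21·7.7 + 0.19·49.0 + 0.24·27.1 + 0.24·14.9) / (0.21 + 0.19 + 0.24 + 0.24)
  = 21.0070 / 0.8800 = 23.87

23.87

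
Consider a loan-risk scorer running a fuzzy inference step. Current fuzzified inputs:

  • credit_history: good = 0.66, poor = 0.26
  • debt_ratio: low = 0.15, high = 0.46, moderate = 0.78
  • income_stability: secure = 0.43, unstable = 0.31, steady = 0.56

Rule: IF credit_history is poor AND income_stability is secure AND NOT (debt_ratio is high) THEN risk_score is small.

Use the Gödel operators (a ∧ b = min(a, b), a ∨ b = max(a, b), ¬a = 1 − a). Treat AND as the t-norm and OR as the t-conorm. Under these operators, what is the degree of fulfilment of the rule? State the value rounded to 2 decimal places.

0.26

firing strength: poor=0.26, secure=0.43, ¬high=1−0.46=0.54; AND[min(a, b)] → w = 0.26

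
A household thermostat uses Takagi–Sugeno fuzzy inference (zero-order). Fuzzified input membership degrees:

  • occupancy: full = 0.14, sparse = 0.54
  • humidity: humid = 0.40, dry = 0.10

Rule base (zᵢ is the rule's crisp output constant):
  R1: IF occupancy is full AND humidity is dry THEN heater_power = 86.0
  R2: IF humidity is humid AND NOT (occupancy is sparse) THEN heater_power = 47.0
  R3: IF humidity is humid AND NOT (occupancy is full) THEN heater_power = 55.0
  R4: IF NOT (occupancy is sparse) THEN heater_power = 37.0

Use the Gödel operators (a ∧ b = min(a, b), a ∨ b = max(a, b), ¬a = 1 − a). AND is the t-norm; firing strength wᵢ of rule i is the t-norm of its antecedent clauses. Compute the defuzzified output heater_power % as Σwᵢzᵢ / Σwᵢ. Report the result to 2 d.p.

R1 (z=86.0): full=0.14, dry=0.10; AND[min(a, b)] → w = 0.10
R2 (z=47.0): humid=0.40, ¬sparse=1−0.54=0.46; AND[min(a, b)] → w = 0.40
R3 (z=55.0): humid=0.40, ¬full=1−0.14=0.86; AND[min(a, b)] → w = 0.40
R4 (z=37.0): ¬sparse=1−0.54=0.46 → w = 0.46
Weighted average = (0.10·86.0 + 0.40·47.0 + 0.40·55.0 + 0.46·37.0) / (0.10 + 0.40 + 0.40 + 0.46)
  = 66.4200 / 1.3600 = 48.84

48.84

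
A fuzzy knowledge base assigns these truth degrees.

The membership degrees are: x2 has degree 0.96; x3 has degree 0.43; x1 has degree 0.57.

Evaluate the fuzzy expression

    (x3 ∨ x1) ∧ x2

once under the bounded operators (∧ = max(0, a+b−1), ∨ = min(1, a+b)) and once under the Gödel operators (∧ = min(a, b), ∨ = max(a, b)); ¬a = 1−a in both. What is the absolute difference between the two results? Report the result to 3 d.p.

Under bounded:
  x3 ∨ x1 = min(1, a+b) on (0.43, 0.57) = 1.00
  (x3 ∨ x1) ∧ x2 = max(0, a+b−1) on (1.00, 0.96) = 0.96
  → value = 0.9600
Under Gödel:
  x3 ∨ x1 = max(a, b) on (0.43, 0.57) = 0.57
  (x3 ∨ x1) ∧ x2 = min(a, b) on (0.57, 0.96) = 0.57
  → value = 0.5700
|0.9600 − 0.5700| = 0.390

0.390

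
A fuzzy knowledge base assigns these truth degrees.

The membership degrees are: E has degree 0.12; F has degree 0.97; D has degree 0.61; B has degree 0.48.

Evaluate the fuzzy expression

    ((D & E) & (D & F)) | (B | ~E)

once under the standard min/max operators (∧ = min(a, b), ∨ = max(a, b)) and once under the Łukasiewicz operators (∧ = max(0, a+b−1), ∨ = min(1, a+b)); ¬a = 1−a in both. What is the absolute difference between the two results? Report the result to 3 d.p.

Under standard min/max:
  D & E = min(a, b) on (0.61, 0.12) = 0.12
  D & F = min(a, b) on (0.61, 0.97) = 0.61
  (D & E) & (D & F) = min(a, b) on (0.12, 0.61) = 0.12
  ~E = 1 − 0.12 = 0.88
  B | ~E = max(a, b) on (0.48, 0.88) = 0.88
  ((D & E) & (D & F)) | (B | ~E) = max(a, b) on (0.12, 0.88) = 0.88
  → value = 0.8800
Under Łukasiewicz:
  D & E = max(0, a+b−1) on (0.61, 0.12) = 0.00
  D & F = max(0, a+b−1) on (0.61, 0.97) = 0.58
  (D & E) & (D & F) = max(0, a+b−1) on (0.00, 0.58) = 0.00
  ~E = 1 − 0.12 = 0.88
  B | ~E = min(1, a+b) on (0.48, 0.88) = 1.00
  ((D & E) & (D & F)) | (B | ~E) = min(1, a+b) on (0.00, 1.00) = 1.00
  → value = 1.0000
|0.8800 − 1.0000| = 0.120

0.120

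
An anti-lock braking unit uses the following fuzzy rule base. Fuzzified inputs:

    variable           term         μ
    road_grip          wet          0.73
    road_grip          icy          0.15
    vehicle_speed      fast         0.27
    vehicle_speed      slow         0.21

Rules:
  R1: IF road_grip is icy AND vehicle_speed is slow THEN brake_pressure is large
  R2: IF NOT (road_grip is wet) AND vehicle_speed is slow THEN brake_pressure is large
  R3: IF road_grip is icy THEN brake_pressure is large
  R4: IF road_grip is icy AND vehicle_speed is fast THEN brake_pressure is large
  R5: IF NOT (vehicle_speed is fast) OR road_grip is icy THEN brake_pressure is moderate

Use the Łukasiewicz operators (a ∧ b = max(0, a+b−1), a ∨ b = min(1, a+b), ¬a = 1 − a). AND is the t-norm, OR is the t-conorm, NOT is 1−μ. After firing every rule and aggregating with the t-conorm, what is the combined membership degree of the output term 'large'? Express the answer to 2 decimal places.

0.15

R1: icy=0.15, slow=0.21; AND[max(0, a+b−1)] → w = 0.00
R2: ¬wet=1−0.73=0.27, slow=0.21; AND[max(0, a+b−1)] → w = 0.00
R3: icy=0.15 → w = 0.15
R4: icy=0.15, fast=0.27; AND[max(0, a+b−1)] → w = 0.00
R5: ¬fast=1−0.27=0.73, icy=0.15; OR[min(1, a+b)] → w = 0.88
Rules with consequent 'large': {R1, R2, R3, R4} → strengths 0.00, 0.00, 0.15, 0.00
Aggregate via t-conorm [min(1, a+b)]: 0.15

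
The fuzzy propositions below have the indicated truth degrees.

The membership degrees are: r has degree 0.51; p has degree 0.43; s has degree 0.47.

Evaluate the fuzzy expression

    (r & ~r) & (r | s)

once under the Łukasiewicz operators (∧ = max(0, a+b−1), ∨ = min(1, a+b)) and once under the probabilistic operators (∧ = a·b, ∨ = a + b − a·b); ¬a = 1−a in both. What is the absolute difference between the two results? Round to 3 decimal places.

Under Łukasiewicz:
  ~r = 1 − 0.51 = 0.49
  r & ~r = max(0, a+b−1) on (0.51, 0.49) = 0.00
  r | s = min(1, a+b) on (0.51, 0.47) = 0.98
  (r & ~r) & (r | s) = max(0, a+b−1) on (0.00, 0.98) = 0.00
  → value = 0.0000
Under probabilistic:
  ~r = 1 − 0.5100 = 0.4900
  r & ~r = a·b on (0.5100, 0.4900) = 0.2499
  r | s = a + b − a·b on (0.5100, 0.4700) = 0.7403
  (r & ~r) & (r | s) = a·b on (0.2499, 0.7403) = 0.1850
  → value = 0.1850
|0.0000 − 0.1850| = 0.185

0.185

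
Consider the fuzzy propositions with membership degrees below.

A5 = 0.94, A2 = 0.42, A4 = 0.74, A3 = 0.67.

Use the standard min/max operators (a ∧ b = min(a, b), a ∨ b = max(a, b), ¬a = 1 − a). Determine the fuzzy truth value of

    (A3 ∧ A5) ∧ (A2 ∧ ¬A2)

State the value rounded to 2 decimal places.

0.42

A3 ∧ A5 = min(a, b) on (0.67, 0.94) = 0.67
¬A2 = 1 − 0.42 = 0.58
A2 ∧ ¬A2 = min(a, b) on (0.42, 0.58) = 0.42
(A3 ∧ A5) ∧ (A2 ∧ ¬A2) = min(a, b) on (0.67, 0.42) = 0.42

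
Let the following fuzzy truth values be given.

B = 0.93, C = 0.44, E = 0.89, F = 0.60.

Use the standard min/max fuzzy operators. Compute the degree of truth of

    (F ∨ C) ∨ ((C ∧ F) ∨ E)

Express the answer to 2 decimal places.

F ∨ C = max(a, b) on (0.60, 0.44) = 0.60
C ∧ F = min(a, b) on (0.44, 0.60) = 0.44
(C ∧ F) ∨ E = max(a, b) on (0.44, 0.89) = 0.89
(F ∨ C) ∨ ((C ∧ F) ∨ E) = max(a, b) on (0.60, 0.89) = 0.89

0.89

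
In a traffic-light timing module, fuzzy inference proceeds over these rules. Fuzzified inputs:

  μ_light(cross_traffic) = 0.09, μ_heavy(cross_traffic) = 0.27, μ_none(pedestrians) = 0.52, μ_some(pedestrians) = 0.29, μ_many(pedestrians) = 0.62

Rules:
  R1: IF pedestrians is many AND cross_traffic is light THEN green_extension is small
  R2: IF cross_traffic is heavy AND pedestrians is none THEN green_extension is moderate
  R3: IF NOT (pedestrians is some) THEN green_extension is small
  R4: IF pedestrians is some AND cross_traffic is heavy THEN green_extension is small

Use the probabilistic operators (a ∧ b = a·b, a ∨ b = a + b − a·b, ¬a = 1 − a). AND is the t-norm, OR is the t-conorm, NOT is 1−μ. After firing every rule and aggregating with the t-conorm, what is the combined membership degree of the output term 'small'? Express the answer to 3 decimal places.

R1: many=0.62, light=0.09; AND[a·b] → w = 0.0558
R2: heavy=0.27, none=0.52; AND[a·b] → w = 0.1404
R3: ¬some=1−0.29=0.71 → w = 0.7100
R4: some=0.29, heavy=0.27; AND[a·b] → w = 0.0783
Rules with consequent 'small': {R1, R3, R4} → strengths 0.0558, 0.7100, 0.0783
Aggregate via t-conorm [a + b − a·b]: 0.7476

0.748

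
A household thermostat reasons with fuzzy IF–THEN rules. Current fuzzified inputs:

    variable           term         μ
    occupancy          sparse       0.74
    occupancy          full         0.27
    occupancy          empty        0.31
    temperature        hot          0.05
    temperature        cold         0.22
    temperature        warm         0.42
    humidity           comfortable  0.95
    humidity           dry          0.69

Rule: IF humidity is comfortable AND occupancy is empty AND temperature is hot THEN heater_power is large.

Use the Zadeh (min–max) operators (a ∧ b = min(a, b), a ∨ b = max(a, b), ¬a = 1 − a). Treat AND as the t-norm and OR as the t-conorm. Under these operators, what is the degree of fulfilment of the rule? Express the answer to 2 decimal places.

firing strength: comfortable=0.95, empty=0.31, hot=0.05; AND[min(a, b)] → w = 0.05

0.05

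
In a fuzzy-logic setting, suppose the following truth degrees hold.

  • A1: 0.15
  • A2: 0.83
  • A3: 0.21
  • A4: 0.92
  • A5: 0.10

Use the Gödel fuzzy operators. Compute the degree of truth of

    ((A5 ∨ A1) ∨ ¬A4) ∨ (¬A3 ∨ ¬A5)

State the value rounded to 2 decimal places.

A5 ∨ A1 = max(a, b) on (0.10, 0.15) = 0.15
¬A4 = 1 − 0.92 = 0.08
(A5 ∨ A1) ∨ ¬A4 = max(a, b) on (0.15, 0.08) = 0.15
¬A3 = 1 − 0.21 = 0.79
¬A5 = 1 − 0.10 = 0.90
¬A3 ∨ ¬A5 = max(a, b) on (0.79, 0.90) = 0.90
((A5 ∨ A1) ∨ ¬A4) ∨ (¬A3 ∨ ¬A5) = max(a, b) on (0.15, 0.90) = 0.90

0.90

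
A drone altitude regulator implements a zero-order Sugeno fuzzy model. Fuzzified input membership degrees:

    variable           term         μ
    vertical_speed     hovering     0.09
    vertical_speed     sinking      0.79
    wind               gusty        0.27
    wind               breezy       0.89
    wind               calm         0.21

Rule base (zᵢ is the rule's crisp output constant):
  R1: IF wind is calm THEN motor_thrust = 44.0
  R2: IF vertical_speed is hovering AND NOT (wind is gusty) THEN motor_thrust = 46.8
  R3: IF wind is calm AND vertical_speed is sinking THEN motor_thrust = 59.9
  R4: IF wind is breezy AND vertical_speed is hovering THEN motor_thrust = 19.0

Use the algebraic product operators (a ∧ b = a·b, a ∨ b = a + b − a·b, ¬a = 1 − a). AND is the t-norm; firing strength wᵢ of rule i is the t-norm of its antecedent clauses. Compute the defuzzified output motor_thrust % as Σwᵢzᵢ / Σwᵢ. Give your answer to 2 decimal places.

45.57

R1 (z=44.0): calm=0.21 → w = 0.2100
R2 (z=46.8): hovering=0.09, ¬gusty=1−0.27=0.73; AND[a·b] → w = 0.0657
R3 (z=59.9): calm=0.21, sinking=0.79; AND[a·b] → w = 0.1659
R4 (z=19.0): breezy=0.89, hovering=0.09; AND[a·b] → w = 0.0801
Weighted average = (0.2100·44.0 + 0.0657·46.8 + 0.1659·59.9 + 0.0801·19.0) / (0.2100 + 0.0657 + 0.1659 + 0.0801)
  = 23.7741 / 0.5217 = 45.57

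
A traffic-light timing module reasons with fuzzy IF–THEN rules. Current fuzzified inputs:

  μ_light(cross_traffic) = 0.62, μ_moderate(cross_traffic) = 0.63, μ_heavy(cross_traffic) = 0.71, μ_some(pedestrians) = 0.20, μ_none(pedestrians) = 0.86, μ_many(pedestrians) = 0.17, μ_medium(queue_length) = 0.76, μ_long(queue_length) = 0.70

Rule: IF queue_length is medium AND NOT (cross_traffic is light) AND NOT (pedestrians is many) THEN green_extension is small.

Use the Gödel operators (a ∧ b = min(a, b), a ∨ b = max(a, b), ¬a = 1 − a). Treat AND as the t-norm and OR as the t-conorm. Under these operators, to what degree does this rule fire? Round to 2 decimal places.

0.38

firing strength: medium=0.76, ¬light=1−0.62=0.38, ¬many=1−0.17=0.83; AND[min(a, b)] → w = 0.38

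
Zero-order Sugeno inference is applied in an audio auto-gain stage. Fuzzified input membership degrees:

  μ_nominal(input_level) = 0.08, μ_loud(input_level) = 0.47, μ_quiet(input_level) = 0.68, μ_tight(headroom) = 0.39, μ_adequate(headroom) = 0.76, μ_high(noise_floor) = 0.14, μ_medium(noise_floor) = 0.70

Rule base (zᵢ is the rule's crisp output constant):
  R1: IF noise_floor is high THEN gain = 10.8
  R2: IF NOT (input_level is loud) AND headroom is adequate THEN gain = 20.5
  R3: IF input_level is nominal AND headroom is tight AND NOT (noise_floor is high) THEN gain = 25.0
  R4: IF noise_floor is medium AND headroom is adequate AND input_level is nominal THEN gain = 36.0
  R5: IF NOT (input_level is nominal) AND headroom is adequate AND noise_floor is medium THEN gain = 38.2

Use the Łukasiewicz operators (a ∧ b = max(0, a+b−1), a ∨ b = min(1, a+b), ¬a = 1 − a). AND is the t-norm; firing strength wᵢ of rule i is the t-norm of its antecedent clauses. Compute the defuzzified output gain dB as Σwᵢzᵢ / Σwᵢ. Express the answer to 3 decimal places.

R1 (z=10.8): high=0.14 → w = 0.14
R2 (z=20.5): ¬loud=1−0.47=0.53, adequate=0.76; AND[max(0, a+b−1)] → w = 0.29
R3 (z=25.0): nominal=0.08, tight=0.39, ¬high=1−0.14=0.86; AND[max(0, a+b−1)] → w = 0.00
R4 (z=36.0): medium=0.70, adequate=0.76, nominal=0.08; AND[max(0, a+b−1)] → w = 0.00
R5 (z=38.2): ¬nominal=1−0.08=0.92, adequate=0.76, medium=0.70; AND[max(0, a+b−1)] → w = 0.38
Weighted average = (0.14·10.8 + 0.29·20.5 + 0.00·25.0 + 0.00·36.0 + 0.38·38.2) / (0.14 + 0.29 + 0.00 + 0.00 + 0.38)
  = 21.9730 / 0.8100 = 27.127

27.127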